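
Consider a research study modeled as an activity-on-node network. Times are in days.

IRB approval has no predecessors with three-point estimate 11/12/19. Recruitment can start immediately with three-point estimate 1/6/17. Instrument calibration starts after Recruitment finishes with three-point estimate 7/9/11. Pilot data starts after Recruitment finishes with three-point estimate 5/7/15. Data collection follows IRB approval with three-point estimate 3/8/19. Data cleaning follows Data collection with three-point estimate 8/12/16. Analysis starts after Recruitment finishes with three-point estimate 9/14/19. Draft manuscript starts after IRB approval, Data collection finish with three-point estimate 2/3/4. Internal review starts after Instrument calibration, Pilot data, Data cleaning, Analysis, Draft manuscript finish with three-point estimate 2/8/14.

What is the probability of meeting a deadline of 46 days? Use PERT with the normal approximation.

te_IRB approval = (11 + 4·12 + 19)/6 = 78/6 = 13; σ²_IRB approval = ((19−11)/6)² = 1.778
te_Recruitment = (1 + 4·6 + 17)/6 = 42/6 = 7; σ²_Recruitment = ((17−1)/6)² = 7.111
te_Instrument calibration = (7 + 4·9 + 11)/6 = 54/6 = 9; σ²_Instrument calibration = ((11−7)/6)² = 0.444
te_Pilot data = (5 + 4·7 + 15)/6 = 48/6 = 8; σ²_Pilot data = ((15−5)/6)² = 2.778
te_Data collection = (3 + 4·8 + 19)/6 = 54/6 = 9; σ²_Data collection = ((19−3)/6)² = 7.111
te_Data cleaning = (8 + 4·12 + 16)/6 = 72/6 = 12; σ²_Data cleaning = ((16−8)/6)² = 1.778
te_Analysis = (9 + 4·14 + 19)/6 = 84/6 = 14; σ²_Analysis = ((19−9)/6)² = 2.778
te_Draft manuscript = (2 + 4·3 + 4)/6 = 18/6 = 3; σ²_Draft manuscript = ((4−2)/6)² = 0.111
te_Internal review = (2 + 4·8 + 14)/6 = 48/6 = 8; σ²_Internal review = ((14−2)/6)² = 4.000

Forward pass:
ES_IRB approval = 0; EF_IRB approval = 13
ES_Recruitment = 0; EF_Recruitment = 7
ES_Instrument calibration = 7; EF_Instrument calibration = 7+9 = 16
ES_Pilot data = 7; EF_Pilot data = 7+8 = 15
ES_Data collection = 13; EF_Data collection = 13+9 = 22
ES_Data cleaning = 22; EF_Data cleaning = 22+12 = 34
ES_Analysis = 7; EF_Analysis = 7+14 = 21
ES_Draft manuscript = max(EF_IRB approval=13, EF_Data collection=22) = 22; EF_Draft manuscript = 22+3 = 25
ES_Internal review = max(EF_Instrument calibration=16, EF_Pilot data=15, EF_Data cleaning=34, EF_Analysis=21, EF_Draft manuscript=25) = 34; EF_Internal review = 34+8 = 42
Expected project duration μ = 42 days. Critical path: IRB approval → Data collection → Data cleaning → Internal review.

Variance along critical path = 1.778 + 7.111 + 1.778 + 4.000 = 14.667; σ = √14.667 = 3.830 days.
Z = (46 − 42) / 3.830 = 1.044
P(T ≤ 46) = Φ(1.044) ≈ 0.852

0.852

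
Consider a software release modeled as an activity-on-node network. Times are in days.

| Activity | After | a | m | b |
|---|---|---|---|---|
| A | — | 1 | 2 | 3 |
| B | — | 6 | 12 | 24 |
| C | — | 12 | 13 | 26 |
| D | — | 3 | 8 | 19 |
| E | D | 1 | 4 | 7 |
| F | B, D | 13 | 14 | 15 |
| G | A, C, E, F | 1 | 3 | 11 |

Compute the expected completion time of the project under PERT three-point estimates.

te_A = (1 + 4·2 + 3)/6 = 12/6 = 2
te_B = (6 + 4·12 + 24)/6 = 78/6 = 13
te_C = (12 + 4·13 + 26)/6 = 90/6 = 15
te_D = (3 + 4·8 + 19)/6 = 54/6 = 9
te_E = (1 + 4·4 + 7)/6 = 24/6 = 4
te_F = (13 + 4·14 + 15)/6 = 84/6 = 14
te_G = (1 + 4·3 + 11)/6 = 24/6 = 4

Forward pass:
ES_A = 0; EF_A = 2
ES_B = 0; EF_B = 13
ES_C = 0; EF_C = 15
ES_D = 0; EF_D = 9
ES_E = 9; EF_E = 9+4 = 13
ES_F = max(EF_B=13, EF_D=9) = 13; EF_F = 13+14 = 27
ES_G = max(EF_A=2, EF_C=15, EF_E=13, EF_F=27) = 27; EF_G = 27+4 = 31
Expected project duration μ = 31 days. Critical path: B → F → G.

31 days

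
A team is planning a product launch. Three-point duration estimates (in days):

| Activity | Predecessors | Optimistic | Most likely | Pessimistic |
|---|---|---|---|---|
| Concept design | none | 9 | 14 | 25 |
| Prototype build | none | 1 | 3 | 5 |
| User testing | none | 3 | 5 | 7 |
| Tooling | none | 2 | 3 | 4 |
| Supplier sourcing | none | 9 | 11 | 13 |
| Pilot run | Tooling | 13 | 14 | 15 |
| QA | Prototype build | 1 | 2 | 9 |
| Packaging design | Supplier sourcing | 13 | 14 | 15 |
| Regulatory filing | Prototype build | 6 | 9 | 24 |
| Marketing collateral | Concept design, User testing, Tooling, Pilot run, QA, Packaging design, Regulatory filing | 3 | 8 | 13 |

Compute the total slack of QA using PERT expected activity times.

te_Concept design = (9 + 4·14 + 25)/6 = 90/6 = 15
te_Prototype build = (1 + 4·3 + 5)/6 = 18/6 = 3
te_User testing = (3 + 4·5 + 7)/6 = 30/6 = 5
te_Tooling = (2 + 4·3 + 4)/6 = 18/6 = 3
te_Supplier sourcing = (9 + 4·11 + 13)/6 = 66/6 = 11
te_Pilot run = (13 + 4·14 + 15)/6 = 84/6 = 14
te_QA = (1 + 4·2 + 9)/6 = 18/6 = 3
te_Packaging design = (13 + 4·14 + 15)/6 = 84/6 = 14
te_Regulatory filing = (6 + 4·9 + 24)/6 = 66/6 = 11
te_Marketing collateral = (3 + 4·8 + 13)/6 = 48/6 = 8

Forward pass:
ES_Concept design = 0; EF_Concept design = 15
ES_Prototype build = 0; EF_Prototype build = 3
ES_User testing = 0; EF_User testing = 5
ES_Tooling = 0; EF_Tooling = 3
ES_Supplier sourcing = 0; EF_Supplier sourcing = 11
ES_Pilot run = 3; EF_Pilot run = 3+14 = 17
ES_QA = 3; EF_QA = 3+3 = 6
ES_Packaging design = 11; EF_Packaging design = 11+14 = 25
ES_Regulatory filing = 3; EF_Regulatory filing = 3+11 = 14
ES_Marketing collateral = max(EF_Concept design=15, EF_User testing=5, EF_Tooling=3, EF_Pilot run=17, EF_QA=6, EF_Packaging design=25, EF_Regulatory filing=14) = 25; EF_Marketing collateral = 25+8 = 33
Expected project duration μ = 33 days. Critical path: Supplier sourcing → Packaging design → Marketing collateral.

Backward pass:
LF_Marketing collateral = 33; LS_Marketing collateral = 33−8 = 25
LF_Regulatory filing = LS_Marketing collateral = 25; LS_Regulatory filing = 25−11 = 14
LF_Packaging design = LS_Marketing collateral = 25; LS_Packaging design = 25−14 = 11
LF_QA = LS_Marketing collateral = 25; LS_QA = 25−3 = 22
LF_Pilot run = LS_Marketing collateral = 25; LS_Pilot run = 25−14 = 11
LF_Supplier sourcing = LS_Packaging design = 11; LS_Supplier sourcing = 11−11 = 0
LF_Tooling = min(LS_Pilot run=11, LS_Marketing collateral=25) = 11; LS_Tooling = 11−3 = 8
LF_User testing = LS_Marketing collateral = 25; LS_User testing = 25−5 = 20
LF_Prototype build = min(LS_QA=22, LS_Regulatory filing=14) = 14; LS_Prototype build = 14−3 = 11
LF_Concept design = LS_Marketing collateral = 25; LS_Concept design = 25−15 = 10
Slack_QA = LS_QA − ES_QA = 22 − 3 = 19

19 days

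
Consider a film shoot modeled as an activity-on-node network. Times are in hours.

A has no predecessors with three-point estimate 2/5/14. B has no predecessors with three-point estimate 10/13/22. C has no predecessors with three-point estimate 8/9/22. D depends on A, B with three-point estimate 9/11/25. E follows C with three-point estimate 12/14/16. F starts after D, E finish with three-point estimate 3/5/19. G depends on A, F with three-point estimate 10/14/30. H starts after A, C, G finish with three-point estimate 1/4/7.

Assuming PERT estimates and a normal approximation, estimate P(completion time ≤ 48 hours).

te_A = (2 + 4·5 + 14)/6 = 36/6 = 6; σ²_A = ((14−2)/6)² = 4.000
te_B = (10 + 4·13 + 22)/6 = 84/6 = 14; σ²_B = ((22−10)/6)² = 4.000
te_C = (8 + 4·9 + 22)/6 = 66/6 = 11; σ²_C = ((22−8)/6)² = 5.444
te_D = (9 + 4·11 + 25)/6 = 78/6 = 13; σ²_D = ((25−9)/6)² = 7.111
te_E = (12 + 4·14 + 16)/6 = 84/6 = 14; σ²_E = ((16−12)/6)² = 0.444
te_F = (3 + 4·5 + 19)/6 = 42/6 = 7; σ²_F = ((19−3)/6)² = 7.111
te_G = (10 + 4·14 + 30)/6 = 96/6 = 16; σ²_G = ((30−10)/6)² = 11.111
te_H = (1 + 4·4 + 7)/6 = 24/6 = 4; σ²_H = ((7−1)/6)² = 1.000

Forward pass:
ES_A = 0; EF_A = 6
ES_B = 0; EF_B = 14
ES_C = 0; EF_C = 11
ES_D = max(EF_A=6, EF_B=14) = 14; EF_D = 14+13 = 27
ES_E = 11; EF_E = 11+14 = 25
ES_F = max(EF_D=27, EF_E=25) = 27; EF_F = 27+7 = 34
ES_G = max(EF_A=6, EF_F=34) = 34; EF_G = 34+16 = 50
ES_H = max(EF_A=6, EF_C=11, EF_G=50) = 50; EF_H = 50+4 = 54
Expected project duration μ = 54 hours. Critical path: B → D → F → G → H.

Variance along critical path = 4.000 + 7.111 + 7.111 + 11.111 + 1.000 = 30.333; σ = √30.333 = 5.508 hours.
Z = (48 − 54) / 5.508 = -1.089
P(T ≤ 48) = Φ(-1.089) ≈ 0.138

0.138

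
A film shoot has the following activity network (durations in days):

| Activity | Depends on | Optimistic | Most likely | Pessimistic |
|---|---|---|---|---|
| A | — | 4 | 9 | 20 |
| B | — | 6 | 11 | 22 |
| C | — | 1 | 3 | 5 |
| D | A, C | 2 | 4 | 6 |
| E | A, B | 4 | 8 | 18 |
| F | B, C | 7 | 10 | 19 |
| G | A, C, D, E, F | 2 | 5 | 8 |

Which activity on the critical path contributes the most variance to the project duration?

B

te_A = (4 + 4·9 + 20)/6 = 60/6 = 10; σ²_A = ((20−4)/6)² = 7.111
te_B = (6 + 4·11 + 22)/6 = 72/6 = 12; σ²_B = ((22−6)/6)² = 7.111
te_C = (1 + 4·3 + 5)/6 = 18/6 = 3; σ²_C = ((5−1)/6)² = 0.444
te_D = (2 + 4·4 + 6)/6 = 24/6 = 4; σ²_D = ((6−2)/6)² = 0.444
te_E = (4 + 4·8 + 18)/6 = 54/6 = 9; σ²_E = ((18−4)/6)² = 5.444
te_F = (7 + 4·10 + 19)/6 = 66/6 = 11; σ²_F = ((19−7)/6)² = 4.000
te_G = (2 + 4·5 + 8)/6 = 30/6 = 5; σ²_G = ((8−2)/6)² = 1.000

Forward pass:
ES_A = 0; EF_A = 10
ES_B = 0; EF_B = 12
ES_C = 0; EF_C = 3
ES_D = max(EF_A=10, EF_C=3) = 10; EF_D = 10+4 = 14
ES_E = max(EF_A=10, EF_B=12) = 12; EF_E = 12+9 = 21
ES_F = max(EF_B=12, EF_C=3) = 12; EF_F = 12+11 = 23
ES_G = max(EF_A=10, EF_C=3, EF_D=14, EF_E=21, EF_F=23) = 23; EF_G = 23+5 = 28
Expected project duration μ = 28 days. Critical path: B → F → G.

Variances on critical path: σ²_B=7.111, σ²_F=4.000, σ²_G=1.000.
Largest is σ²_B = 7.111.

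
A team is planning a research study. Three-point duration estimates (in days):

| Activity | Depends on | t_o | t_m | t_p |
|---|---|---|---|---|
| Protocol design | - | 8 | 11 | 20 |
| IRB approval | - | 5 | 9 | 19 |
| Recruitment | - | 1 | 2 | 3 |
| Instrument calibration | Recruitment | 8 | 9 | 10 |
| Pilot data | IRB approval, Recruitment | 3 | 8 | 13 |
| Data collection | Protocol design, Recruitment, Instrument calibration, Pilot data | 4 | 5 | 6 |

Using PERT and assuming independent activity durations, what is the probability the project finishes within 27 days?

te_Protocol design = (8 + 4·11 + 20)/6 = 72/6 = 12; σ²_Protocol design = ((20−8)/6)² = 4.000
te_IRB approval = (5 + 4·9 + 19)/6 = 60/6 = 10; σ²_IRB approval = ((19−5)/6)² = 5.444
te_Recruitment = (1 + 4·2 + 3)/6 = 12/6 = 2; σ²_Recruitment = ((3−1)/6)² = 0.111
te_Instrument calibration = (8 + 4·9 + 10)/6 = 54/6 = 9; σ²_Instrument calibration = ((10−8)/6)² = 0.111
te_Pilot data = (3 + 4·8 + 13)/6 = 48/6 = 8; σ²_Pilot data = ((13−3)/6)² = 2.778
te_Data collection = (4 + 4·5 + 6)/6 = 30/6 = 5; σ²_Data collection = ((6−4)/6)² = 0.111

Forward pass:
ES_Protocol design = 0; EF_Protocol design = 12
ES_IRB approval = 0; EF_IRB approval = 10
ES_Recruitment = 0; EF_Recruitment = 2
ES_Instrument calibration = 2; EF_Instrument calibration = 2+9 = 11
ES_Pilot data = max(EF_IRB approval=10, EF_Recruitment=2) = 10; EF_Pilot data = 10+8 = 18
ES_Data collection = max(EF_Protocol design=12, EF_Recruitment=2, EF_Instrument calibration=11, EF_Pilot data=18) = 18; EF_Data collection = 18+5 = 23
Expected project duration μ = 23 days. Critical path: IRB approval → Pilot data → Data collection.

Variance along critical path = 5.444 + 2.778 + 0.111 = 8.333; σ = √8.333 = 2.887 days.
Z = (27 − 23) / 2.887 = 1.386
P(T ≤ 27) = Φ(1.386) ≈ 0.917

0.917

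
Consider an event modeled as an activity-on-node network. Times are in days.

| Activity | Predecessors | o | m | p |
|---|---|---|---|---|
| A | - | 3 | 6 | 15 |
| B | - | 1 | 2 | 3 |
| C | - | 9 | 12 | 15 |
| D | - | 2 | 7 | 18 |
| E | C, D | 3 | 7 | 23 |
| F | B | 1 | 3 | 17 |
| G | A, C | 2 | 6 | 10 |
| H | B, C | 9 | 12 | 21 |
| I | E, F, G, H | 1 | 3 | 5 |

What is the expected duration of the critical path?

28 days

te_A = (3 + 4·6 + 15)/6 = 42/6 = 7
te_B = (1 + 4·2 + 3)/6 = 12/6 = 2
te_C = (9 + 4·12 + 15)/6 = 72/6 = 12
te_D = (2 + 4·7 + 18)/6 = 48/6 = 8
te_E = (3 + 4·7 + 23)/6 = 54/6 = 9
te_F = (1 + 4·3 + 17)/6 = 30/6 = 5
te_G = (2 + 4·6 + 10)/6 = 36/6 = 6
te_H = (9 + 4·12 + 21)/6 = 78/6 = 13
te_I = (1 + 4·3 + 5)/6 = 18/6 = 3

Forward pass:
ES_A = 0; EF_A = 7
ES_B = 0; EF_B = 2
ES_C = 0; EF_C = 12
ES_D = 0; EF_D = 8
ES_E = max(EF_C=12, EF_D=8) = 12; EF_E = 12+9 = 21
ES_F = 2; EF_F = 2+5 = 7
ES_G = max(EF_A=7, EF_C=12) = 12; EF_G = 12+6 = 18
ES_H = max(EF_B=2, EF_C=12) = 12; EF_H = 12+13 = 25
ES_I = max(EF_E=21, EF_F=7, EF_G=18, EF_H=25) = 25; EF_I = 25+3 = 28
Expected project duration μ = 28 days. Critical path: C → H → I.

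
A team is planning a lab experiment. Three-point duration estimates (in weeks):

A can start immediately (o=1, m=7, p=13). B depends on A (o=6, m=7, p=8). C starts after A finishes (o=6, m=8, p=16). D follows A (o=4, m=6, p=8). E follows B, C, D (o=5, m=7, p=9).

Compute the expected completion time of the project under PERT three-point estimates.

23 weeks

te_A = (1 + 4·7 + 13)/6 = 42/6 = 7
te_B = (6 + 4·7 + 8)/6 = 42/6 = 7
te_C = (6 + 4·8 + 16)/6 = 54/6 = 9
te_D = (4 + 4·6 + 8)/6 = 36/6 = 6
te_E = (5 + 4·7 + 9)/6 = 42/6 = 7

Forward pass:
ES_A = 0; EF_A = 7
ES_B = 7; EF_B = 7+7 = 14
ES_C = 7; EF_C = 7+9 = 16
ES_D = 7; EF_D = 7+6 = 13
ES_E = max(EF_B=14, EF_C=16, EF_D=13) = 16; EF_E = 16+7 = 23
Expected project duration μ = 23 weeks. Critical path: A → C → E.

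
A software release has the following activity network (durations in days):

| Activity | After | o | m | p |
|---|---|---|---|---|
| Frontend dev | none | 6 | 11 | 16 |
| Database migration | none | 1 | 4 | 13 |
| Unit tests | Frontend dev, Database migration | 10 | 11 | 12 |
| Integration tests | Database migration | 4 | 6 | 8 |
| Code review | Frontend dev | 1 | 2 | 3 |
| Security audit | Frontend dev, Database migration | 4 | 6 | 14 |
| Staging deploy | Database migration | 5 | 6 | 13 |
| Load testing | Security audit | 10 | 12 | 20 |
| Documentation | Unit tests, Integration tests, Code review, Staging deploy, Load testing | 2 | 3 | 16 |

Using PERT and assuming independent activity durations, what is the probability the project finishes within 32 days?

te_Frontend dev = (6 + 4·11 + 16)/6 = 66/6 = 11; σ²_Frontend dev = ((16−6)/6)² = 2.778
te_Database migration = (1 + 4·4 + 13)/6 = 30/6 = 5; σ²_Database migration = ((13−1)/6)² = 4.000
te_Unit tests = (10 + 4·11 + 12)/6 = 66/6 = 11; σ²_Unit tests = ((12−10)/6)² = 0.111
te_Integration tests = (4 + 4·6 + 8)/6 = 36/6 = 6; σ²_Integration tests = ((8−4)/6)² = 0.444
te_Code review = (1 + 4·2 + 3)/6 = 12/6 = 2; σ²_Code review = ((3−1)/6)² = 0.111
te_Security audit = (4 + 4·6 + 14)/6 = 42/6 = 7; σ²_Security audit = ((14−4)/6)² = 2.778
te_Staging deploy = (5 + 4·6 + 13)/6 = 42/6 = 7; σ²_Staging deploy = ((13−5)/6)² = 1.778
te_Load testing = (10 + 4·12 + 20)/6 = 78/6 = 13; σ²_Load testing = ((20−10)/6)² = 2.778
te_Documentation = (2 + 4·3 + 16)/6 = 30/6 = 5; σ²_Documentation = ((16−2)/6)² = 5.444

Forward pass:
ES_Frontend dev = 0; EF_Frontend dev = 11
ES_Database migration = 0; EF_Database migration = 5
ES_Unit tests = max(EF_Frontend dev=11, EF_Database migration=5) = 11; EF_Unit tests = 11+11 = 22
ES_Integration tests = 5; EF_Integration tests = 5+6 = 11
ES_Code review = 11; EF_Code review = 11+2 = 13
ES_Security audit = max(EF_Frontend dev=11, EF_Database migration=5) = 11; EF_Security audit = 11+7 = 18
ES_Staging deploy = 5; EF_Staging deploy = 5+7 = 12
ES_Load testing = 18; EF_Load testing = 18+13 = 31
ES_Documentation = max(EF_Unit tests=22, EF_Integration tests=11, EF_Code review=13, EF_Staging deploy=12, EF_Load testing=31) = 31; EF_Documentation = 31+5 = 36
Expected project duration μ = 36 days. Critical path: Frontend dev → Security audit → Load testing → Documentation.

Variance along critical path = 2.778 + 2.778 + 2.778 + 5.444 = 13.778; σ = √13.778 = 3.712 days.
Z = (32 − 36) / 3.712 = -1.078
P(T ≤ 32) = Φ(-1.078) ≈ 0.141

0.141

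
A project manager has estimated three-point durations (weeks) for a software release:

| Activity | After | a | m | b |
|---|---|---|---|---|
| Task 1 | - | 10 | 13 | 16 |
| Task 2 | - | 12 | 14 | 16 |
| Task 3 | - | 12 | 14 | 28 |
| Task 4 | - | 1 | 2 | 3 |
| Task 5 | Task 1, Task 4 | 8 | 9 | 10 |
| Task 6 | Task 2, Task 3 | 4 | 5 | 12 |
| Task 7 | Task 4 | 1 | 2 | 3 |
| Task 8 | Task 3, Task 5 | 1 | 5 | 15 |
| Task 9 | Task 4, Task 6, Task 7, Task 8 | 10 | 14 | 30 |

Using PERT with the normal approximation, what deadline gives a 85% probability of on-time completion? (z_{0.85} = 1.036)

48.4 weeks

te_Task 1 = (10 + 4·13 + 16)/6 = 78/6 = 13; σ²_Task 1 = ((16−10)/6)² = 1.000
te_Task 2 = (12 + 4·14 + 16)/6 = 84/6 = 14; σ²_Task 2 = ((16−12)/6)² = 0.444
te_Task 3 = (12 + 4·14 + 28)/6 = 96/6 = 16; σ²_Task 3 = ((28−12)/6)² = 7.111
te_Task 4 = (1 + 4·2 + 3)/6 = 12/6 = 2; σ²_Task 4 = ((3−1)/6)² = 0.111
te_Task 5 = (8 + 4·9 + 10)/6 = 54/6 = 9; σ²_Task 5 = ((10−8)/6)² = 0.111
te_Task 6 = (4 + 4·5 + 12)/6 = 36/6 = 6; σ²_Task 6 = ((12−4)/6)² = 1.778
te_Task 7 = (1 + 4·2 + 3)/6 = 12/6 = 2; σ²_Task 7 = ((3−1)/6)² = 0.111
te_Task 8 = (1 + 4·5 + 15)/6 = 36/6 = 6; σ²_Task 8 = ((15−1)/6)² = 5.444
te_Task 9 = (10 + 4·14 + 30)/6 = 96/6 = 16; σ²_Task 9 = ((30−10)/6)² = 11.111

Forward pass:
ES_Task 1 = 0; EF_Task 1 = 13
ES_Task 2 = 0; EF_Task 2 = 14
ES_Task 3 = 0; EF_Task 3 = 16
ES_Task 4 = 0; EF_Task 4 = 2
ES_Task 5 = max(EF_Task 1=13, EF_Task 4=2) = 13; EF_Task 5 = 13+9 = 22
ES_Task 6 = max(EF_Task 2=14, EF_Task 3=16) = 16; EF_Task 6 = 16+6 = 22
ES_Task 7 = 2; EF_Task 7 = 2+2 = 4
ES_Task 8 = max(EF_Task 3=16, EF_Task 5=22) = 22; EF_Task 8 = 22+6 = 28
ES_Task 9 = max(EF_Task 4=2, EF_Task 6=22, EF_Task 7=4, EF_Task 8=28) = 28; EF_Task 9 = 28+16 = 44
Expected project duration μ = 44 weeks. Critical path: Task 1 → Task 5 → Task 8 → Task 9.

Variance along critical path = 1.000 + 0.111 + 5.444 + 11.111 = 17.667; σ = 4.203 weeks.
D = μ + z·σ = 44 + 1.036·4.203 = 48.4 weeks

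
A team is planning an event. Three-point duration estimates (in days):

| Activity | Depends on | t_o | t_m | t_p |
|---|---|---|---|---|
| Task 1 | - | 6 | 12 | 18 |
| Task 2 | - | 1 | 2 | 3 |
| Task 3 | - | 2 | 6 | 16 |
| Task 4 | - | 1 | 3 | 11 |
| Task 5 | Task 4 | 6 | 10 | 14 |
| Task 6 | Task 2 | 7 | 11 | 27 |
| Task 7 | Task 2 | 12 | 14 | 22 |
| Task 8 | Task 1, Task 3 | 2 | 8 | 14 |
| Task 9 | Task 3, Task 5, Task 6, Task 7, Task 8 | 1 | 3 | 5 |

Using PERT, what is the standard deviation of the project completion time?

te_Task 1 = (6 + 4·12 + 18)/6 = 72/6 = 12; σ²_Task 1 = ((18−6)/6)² = 4.000
te_Task 2 = (1 + 4·2 + 3)/6 = 12/6 = 2; σ²_Task 2 = ((3−1)/6)² = 0.111
te_Task 3 = (2 + 4·6 + 16)/6 = 42/6 = 7; σ²_Task 3 = ((16−2)/6)² = 5.444
te_Task 4 = (1 + 4·3 + 11)/6 = 24/6 = 4; σ²_Task 4 = ((11−1)/6)² = 2.778
te_Task 5 = (6 + 4·10 + 14)/6 = 60/6 = 10; σ²_Task 5 = ((14−6)/6)² = 1.778
te_Task 6 = (7 + 4·11 + 27)/6 = 78/6 = 13; σ²_Task 6 = ((27−7)/6)² = 11.111
te_Task 7 = (12 + 4·14 + 22)/6 = 90/6 = 15; σ²_Task 7 = ((22−12)/6)² = 2.778
te_Task 8 = (2 + 4·8 + 14)/6 = 48/6 = 8; σ²_Task 8 = ((14−2)/6)² = 4.000
te_Task 9 = (1 + 4·3 + 5)/6 = 18/6 = 3; σ²_Task 9 = ((5−1)/6)² = 0.444

Forward pass:
ES_Task 1 = 0; EF_Task 1 = 12
ES_Task 2 = 0; EF_Task 2 = 2
ES_Task 3 = 0; EF_Task 3 = 7
ES_Task 4 = 0; EF_Task 4 = 4
ES_Task 5 = 4; EF_Task 5 = 4+10 = 14
ES_Task 6 = 2; EF_Task 6 = 2+13 = 15
ES_Task 7 = 2; EF_Task 7 = 2+15 = 17
ES_Task 8 = max(EF_Task 1=12, EF_Task 3=7) = 12; EF_Task 8 = 12+8 = 20
ES_Task 9 = max(EF_Task 3=7, EF_Task 5=14, EF_Task 6=15, EF_Task 7=17, EF_Task 8=20) = 20; EF_Task 9 = 20+3 = 23
Expected project duration μ = 23 days. Critical path: Task 1 → Task 8 → Task 9.

Variance along critical path = 4.000 + 4.000 + 0.444 = 8.444
σ = √8.444 = 2.906 days

2.91 days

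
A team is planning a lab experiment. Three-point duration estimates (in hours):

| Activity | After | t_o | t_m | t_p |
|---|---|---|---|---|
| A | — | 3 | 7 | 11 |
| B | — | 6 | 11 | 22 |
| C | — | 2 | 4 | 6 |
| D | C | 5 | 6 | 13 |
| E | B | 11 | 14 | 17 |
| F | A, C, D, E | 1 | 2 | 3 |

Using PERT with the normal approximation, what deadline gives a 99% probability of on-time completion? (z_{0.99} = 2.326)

34.7 hours

te_A = (3 + 4·7 + 11)/6 = 42/6 = 7; σ²_A = ((11−3)/6)² = 1.778
te_B = (6 + 4·11 + 22)/6 = 72/6 = 12; σ²_B = ((22−6)/6)² = 7.111
te_C = (2 + 4·4 + 6)/6 = 24/6 = 4; σ²_C = ((6−2)/6)² = 0.444
te_D = (5 + 4·6 + 13)/6 = 42/6 = 7; σ²_D = ((13−5)/6)² = 1.778
te_E = (11 + 4·14 + 17)/6 = 84/6 = 14; σ²_E = ((17−11)/6)² = 1.000
te_F = (1 + 4·2 + 3)/6 = 12/6 = 2; σ²_F = ((3−1)/6)² = 0.111

Forward pass:
ES_A = 0; EF_A = 7
ES_B = 0; EF_B = 12
ES_C = 0; EF_C = 4
ES_D = 4; EF_D = 4+7 = 11
ES_E = 12; EF_E = 12+14 = 26
ES_F = max(EF_A=7, EF_C=4, EF_D=11, EF_E=26) = 26; EF_F = 26+2 = 28
Expected project duration μ = 28 hours. Critical path: B → E → F.

Variance along critical path = 7.111 + 1.000 + 0.111 = 8.222; σ = 2.867 hours.
D = μ + z·σ = 28 + 2.326·2.867 = 34.7 hours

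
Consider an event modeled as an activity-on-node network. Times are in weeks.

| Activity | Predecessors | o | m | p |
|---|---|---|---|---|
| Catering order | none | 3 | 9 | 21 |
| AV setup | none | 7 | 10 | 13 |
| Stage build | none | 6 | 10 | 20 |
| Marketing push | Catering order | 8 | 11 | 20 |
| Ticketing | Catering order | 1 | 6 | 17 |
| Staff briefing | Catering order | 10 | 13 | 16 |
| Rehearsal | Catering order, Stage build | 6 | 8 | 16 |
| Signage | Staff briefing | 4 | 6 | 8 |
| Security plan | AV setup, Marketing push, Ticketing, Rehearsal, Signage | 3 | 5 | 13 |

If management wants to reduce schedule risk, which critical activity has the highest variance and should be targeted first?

Catering order

te_Catering order = (3 + 4·9 + 21)/6 = 60/6 = 10; σ²_Catering order = ((21−3)/6)² = 9.000
te_AV setup = (7 + 4·10 + 13)/6 = 60/6 = 10; σ²_AV setup = ((13−7)/6)² = 1.000
te_Stage build = (6 + 4·10 + 20)/6 = 66/6 = 11; σ²_Stage build = ((20−6)/6)² = 5.444
te_Marketing push = (8 + 4·11 + 20)/6 = 72/6 = 12; σ²_Marketing push = ((20−8)/6)² = 4.000
te_Ticketing = (1 + 4·6 + 17)/6 = 42/6 = 7; σ²_Ticketing = ((17−1)/6)² = 7.111
te_Staff briefing = (10 + 4·13 + 16)/6 = 78/6 = 13; σ²_Staff briefing = ((16−10)/6)² = 1.000
te_Rehearsal = (6 + 4·8 + 16)/6 = 54/6 = 9; σ²_Rehearsal = ((16−6)/6)² = 2.778
te_Signage = (4 + 4·6 + 8)/6 = 36/6 = 6; σ²_Signage = ((8−4)/6)² = 0.444
te_Security plan = (3 + 4·5 + 13)/6 = 36/6 = 6; σ²_Security plan = ((13−3)/6)² = 2.778

Forward pass:
ES_Catering order = 0; EF_Catering order = 10
ES_AV setup = 0; EF_AV setup = 10
ES_Stage build = 0; EF_Stage build = 11
ES_Marketing push = 10; EF_Marketing push = 10+12 = 22
ES_Ticketing = 10; EF_Ticketing = 10+7 = 17
ES_Staff briefing = 10; EF_Staff briefing = 10+13 = 23
ES_Rehearsal = max(EF_Catering order=10, EF_Stage build=11) = 11; EF_Rehearsal = 11+9 = 20
ES_Signage = 23; EF_Signage = 23+6 = 29
ES_Security plan = max(EF_AV setup=10, EF_Marketing push=22, EF_Ticketing=17, EF_Rehearsal=20, EF_Signage=29) = 29; EF_Security plan = 29+6 = 35
Expected project duration μ = 35 weeks. Critical path: Catering order → Staff briefing → Signage → Security plan.

Variances on critical path: σ²_Catering order=9.000, σ²_Staff briefing=1.000, σ²_Signage=0.444, σ²_Security plan=2.778.
Largest is σ²_Catering order = 9.000.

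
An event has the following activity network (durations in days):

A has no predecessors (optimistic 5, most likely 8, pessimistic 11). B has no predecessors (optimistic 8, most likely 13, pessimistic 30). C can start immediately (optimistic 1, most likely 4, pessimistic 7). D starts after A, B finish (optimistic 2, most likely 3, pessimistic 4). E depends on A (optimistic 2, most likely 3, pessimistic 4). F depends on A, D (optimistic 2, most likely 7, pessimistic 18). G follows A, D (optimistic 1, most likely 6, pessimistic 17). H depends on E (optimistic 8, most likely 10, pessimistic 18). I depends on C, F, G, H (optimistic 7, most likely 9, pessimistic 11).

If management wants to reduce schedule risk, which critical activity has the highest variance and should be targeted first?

B

te_A = (5 + 4·8 + 11)/6 = 48/6 = 8; σ²_A = ((11−5)/6)² = 1.000
te_B = (8 + 4·13 + 30)/6 = 90/6 = 15; σ²_B = ((30−8)/6)² = 13.444
te_C = (1 + 4·4 + 7)/6 = 24/6 = 4; σ²_C = ((7−1)/6)² = 1.000
te_D = (2 + 4·3 + 4)/6 = 18/6 = 3; σ²_D = ((4−2)/6)² = 0.111
te_E = (2 + 4·3 + 4)/6 = 18/6 = 3; σ²_E = ((4−2)/6)² = 0.111
te_F = (2 + 4·7 + 18)/6 = 48/6 = 8; σ²_F = ((18−2)/6)² = 7.111
te_G = (1 + 4·6 + 17)/6 = 42/6 = 7; σ²_G = ((17−1)/6)² = 7.111
te_H = (8 + 4·10 + 18)/6 = 66/6 = 11; σ²_H = ((18−8)/6)² = 2.778
te_I = (7 + 4·9 + 11)/6 = 54/6 = 9; σ²_I = ((11−7)/6)² = 0.444

Forward pass:
ES_A = 0; EF_A = 8
ES_B = 0; EF_B = 15
ES_C = 0; EF_C = 4
ES_D = max(EF_A=8, EF_B=15) = 15; EF_D = 15+3 = 18
ES_E = 8; EF_E = 8+3 = 11
ES_F = max(EF_A=8, EF_D=18) = 18; EF_F = 18+8 = 26
ES_G = max(EF_A=8, EF_D=18) = 18; EF_G = 18+7 = 25
ES_H = 11; EF_H = 11+11 = 22
ES_I = max(EF_C=4, EF_F=26, EF_G=25, EF_H=22) = 26; EF_I = 26+9 = 35
Expected project duration μ = 35 days. Critical path: B → D → F → I.

Variances on critical path: σ²_B=13.444, σ²_D=0.111, σ²_F=7.111, σ²_I=0.444.
Largest is σ²_B = 13.444.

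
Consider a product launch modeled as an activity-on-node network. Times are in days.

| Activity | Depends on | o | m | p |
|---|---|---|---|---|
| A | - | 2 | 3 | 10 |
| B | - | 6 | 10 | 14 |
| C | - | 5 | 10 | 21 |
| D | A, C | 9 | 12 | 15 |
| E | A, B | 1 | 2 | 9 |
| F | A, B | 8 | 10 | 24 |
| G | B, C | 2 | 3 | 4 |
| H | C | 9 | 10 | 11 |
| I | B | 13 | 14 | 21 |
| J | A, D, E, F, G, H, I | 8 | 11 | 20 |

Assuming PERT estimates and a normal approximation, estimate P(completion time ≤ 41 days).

te_A = (2 + 4·3 + 10)/6 = 24/6 = 4; σ²_A = ((10−2)/6)² = 1.778
te_B = (6 + 4·10 + 14)/6 = 60/6 = 10; σ²_B = ((14−6)/6)² = 1.778
te_C = (5 + 4·10 + 21)/6 = 66/6 = 11; σ²_C = ((21−5)/6)² = 7.111
te_D = (9 + 4·12 + 15)/6 = 72/6 = 12; σ²_D = ((15−9)/6)² = 1.000
te_E = (1 + 4·2 + 9)/6 = 18/6 = 3; σ²_E = ((9−1)/6)² = 1.778
te_F = (8 + 4·10 + 24)/6 = 72/6 = 12; σ²_F = ((24−8)/6)² = 7.111
te_G = (2 + 4·3 + 4)/6 = 18/6 = 3; σ²_G = ((4−2)/6)² = 0.111
te_H = (9 + 4·10 + 11)/6 = 60/6 = 10; σ²_H = ((11−9)/6)² = 0.111
te_I = (13 + 4·14 + 21)/6 = 90/6 = 15; σ²_I = ((21−13)/6)² = 1.778
te_J = (8 + 4·11 + 20)/6 = 72/6 = 12; σ²_J = ((20−8)/6)² = 4.000

Forward pass:
ES_A = 0; EF_A = 4
ES_B = 0; EF_B = 10
ES_C = 0; EF_C = 11
ES_D = max(EF_A=4, EF_C=11) = 11; EF_D = 11+12 = 23
ES_E = max(EF_A=4, EF_B=10) = 10; EF_E = 10+3 = 13
ES_F = max(EF_A=4, EF_B=10) = 10; EF_F = 10+12 = 22
ES_G = max(EF_B=10, EF_C=11) = 11; EF_G = 11+3 = 14
ES_H = 11; EF_H = 11+10 = 21
ES_I = 10; EF_I = 10+15 = 25
ES_J = max(EF_A=4, EF_D=23, EF_E=13, EF_F=22, EF_G=14, EF_H=21, EF_I=25) = 25; EF_J = 25+12 = 37
Expected project duration μ = 37 days. Critical path: B → I → J.

Variance along critical path = 1.778 + 1.778 + 4.000 = 7.556; σ = √7.556 = 2.749 days.
Z = (41 − 37) / 2.749 = 1.455
P(T ≤ 41) = Φ(1.455) ≈ 0.927

0.927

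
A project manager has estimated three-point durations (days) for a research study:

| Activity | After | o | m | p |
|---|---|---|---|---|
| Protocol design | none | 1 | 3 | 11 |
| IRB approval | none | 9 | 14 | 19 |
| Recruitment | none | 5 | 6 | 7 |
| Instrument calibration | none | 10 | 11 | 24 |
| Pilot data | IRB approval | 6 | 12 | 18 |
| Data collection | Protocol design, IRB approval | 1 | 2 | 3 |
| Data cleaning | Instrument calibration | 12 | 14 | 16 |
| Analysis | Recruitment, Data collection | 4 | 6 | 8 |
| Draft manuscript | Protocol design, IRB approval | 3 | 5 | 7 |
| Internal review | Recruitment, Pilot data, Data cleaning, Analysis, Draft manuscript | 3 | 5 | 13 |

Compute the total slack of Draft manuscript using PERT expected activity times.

te_Protocol design = (1 + 4·3 + 11)/6 = 24/6 = 4
te_IRB approval = (9 + 4·14 + 19)/6 = 84/6 = 14
te_Recruitment = (5 + 4·6 + 7)/6 = 36/6 = 6
te_Instrument calibration = (10 + 4·11 + 24)/6 = 78/6 = 13
te_Pilot data = (6 + 4·12 + 18)/6 = 72/6 = 12
te_Data collection = (1 + 4·2 + 3)/6 = 12/6 = 2
te_Data cleaning = (12 + 4·14 + 16)/6 = 84/6 = 14
te_Analysis = (4 + 4·6 + 8)/6 = 36/6 = 6
te_Draft manuscript = (3 + 4·5 + 7)/6 = 30/6 = 5
te_Internal review = (3 + 4·5 + 13)/6 = 36/6 = 6

Forward pass:
ES_Protocol design = 0; EF_Protocol design = 4
ES_IRB approval = 0; EF_IRB approval = 14
ES_Recruitment = 0; EF_Recruitment = 6
ES_Instrument calibration = 0; EF_Instrument calibration = 13
ES_Pilot data = 14; EF_Pilot data = 14+12 = 26
ES_Data collection = max(EF_Protocol design=4, EF_IRB approval=14) = 14; EF_Data collection = 14+2 = 16
ES_Data cleaning = 13; EF_Data cleaning = 13+14 = 27
ES_Analysis = max(EF_Recruitment=6, EF_Data collection=16) = 16; EF_Analysis = 16+6 = 22
ES_Draft manuscript = max(EF_Protocol design=4, EF_IRB approval=14) = 14; EF_Draft manuscript = 14+5 = 19
ES_Internal review = max(EF_Recruitment=6, EF_Pilot data=26, EF_Data cleaning=27, EF_Analysis=22, EF_Draft manuscript=19) = 27; EF_Internal review = 27+6 = 33
Expected project duration μ = 33 days. Critical path: Instrument calibration → Data cleaning → Internal review.

Backward pass:
LF_Internal review = 33; LS_Internal review = 33−6 = 27
LF_Draft manuscript = LS_Internal review = 27; LS_Draft manuscript = 27−5 = 22
LF_Analysis = LS_Internal review = 27; LS_Analysis = 27−6 = 21
LF_Data cleaning = LS_Internal review = 27; LS_Data cleaning = 27−14 = 13
LF_Data collection = LS_Analysis = 21; LS_Data collection = 21−2 = 19
LF_Pilot data = LS_Internal review = 27; LS_Pilot data = 27−12 = 15
LF_Instrument calibration = LS_Data cleaning = 13; LS_Instrument calibration = 13−13 = 0
LF_Recruitment = min(LS_Analysis=21, LS_Internal review=27) = 21; LS_Recruitment = 21−6 = 15
LF_IRB approval = min(LS_Pilot data=15, LS_Data collection=19, LS_Draft manuscript=22) = 15; LS_IRB approval = 15−14 = 1
LF_Protocol design = min(LS_Data collection=19, LS_Draft manuscript=22) = 19; LS_Protocol design = 19−4 = 15
Slack_Draft manuscript = LS_Draft manuscript − ES_Draft manuscript = 22 − 14 = 8

8 days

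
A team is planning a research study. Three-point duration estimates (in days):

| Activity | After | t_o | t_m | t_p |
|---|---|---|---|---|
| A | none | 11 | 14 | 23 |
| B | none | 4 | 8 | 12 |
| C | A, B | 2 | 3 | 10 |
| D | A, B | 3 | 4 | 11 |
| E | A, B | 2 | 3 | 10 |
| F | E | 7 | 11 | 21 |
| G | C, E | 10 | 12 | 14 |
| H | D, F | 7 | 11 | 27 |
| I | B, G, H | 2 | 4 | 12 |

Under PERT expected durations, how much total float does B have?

te_A = (11 + 4·14 + 23)/6 = 90/6 = 15
te_B = (4 + 4·8 + 12)/6 = 48/6 = 8
te_C = (2 + 4·3 + 10)/6 = 24/6 = 4
te_D = (3 + 4·4 + 11)/6 = 30/6 = 5
te_E = (2 + 4·3 + 10)/6 = 24/6 = 4
te_F = (7 + 4·11 + 21)/6 = 72/6 = 12
te_G = (10 + 4·12 + 14)/6 = 72/6 = 12
te_H = (7 + 4·11 + 27)/6 = 78/6 = 13
te_I = (2 + 4·4 + 12)/6 = 30/6 = 5

Forward pass:
ES_A = 0; EF_A = 15
ES_B = 0; EF_B = 8
ES_C = max(EF_A=15, EF_B=8) = 15; EF_C = 15+4 = 19
ES_D = max(EF_A=15, EF_B=8) = 15; EF_D = 15+5 = 20
ES_E = max(EF_A=15, EF_B=8) = 15; EF_E = 15+4 = 19
ES_F = 19; EF_F = 19+12 = 31
ES_G = max(EF_C=19, EF_E=19) = 19; EF_G = 19+12 = 31
ES_H = max(EF_D=20, EF_F=31) = 31; EF_H = 31+13 = 44
ES_I = max(EF_B=8, EF_G=31, EF_H=44) = 44; EF_I = 44+5 = 49
Expected project duration μ = 49 days. Critical path: A → E → F → H → I.

Backward pass:
LF_I = 49; LS_I = 49−5 = 44
LF_H = LS_I = 44; LS_H = 44−13 = 31
LF_G = LS_I = 44; LS_G = 44−12 = 32
LF_F = LS_H = 31; LS_F = 31−12 = 19
LF_E = min(LS_F=19, LS_G=32) = 19; LS_E = 19−4 = 15
LF_D = LS_H = 31; LS_D = 31−5 = 26
LF_C = LS_G = 32; LS_C = 32−4 = 28
LF_B = min(LS_C=28, LS_D=26, LS_E=15, LS_I=44) = 15; LS_B = 15−8 = 7
LF_A = min(LS_C=28, LS_D=26, LS_E=15) = 15; LS_A = 15−15 = 0
Slack_B = LS_B − ES_B = 7 − 0 = 7

7 days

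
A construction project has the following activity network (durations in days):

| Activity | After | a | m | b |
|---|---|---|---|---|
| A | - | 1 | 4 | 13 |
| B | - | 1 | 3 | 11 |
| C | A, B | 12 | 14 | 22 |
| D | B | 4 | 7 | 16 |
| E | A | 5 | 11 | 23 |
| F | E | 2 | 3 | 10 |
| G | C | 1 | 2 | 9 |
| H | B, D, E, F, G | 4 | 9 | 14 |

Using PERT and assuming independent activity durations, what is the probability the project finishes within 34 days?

0.724

te_A = (1 + 4·4 + 13)/6 = 30/6 = 5; σ²_A = ((13−1)/6)² = 4.000
te_B = (1 + 4·3 + 11)/6 = 24/6 = 4; σ²_B = ((11−1)/6)² = 2.778
te_C = (12 + 4·14 + 22)/6 = 90/6 = 15; σ²_C = ((22−12)/6)² = 2.778
te_D = (4 + 4·7 + 16)/6 = 48/6 = 8; σ²_D = ((16−4)/6)² = 4.000
te_E = (5 + 4·11 + 23)/6 = 72/6 = 12; σ²_E = ((23−5)/6)² = 9.000
te_F = (2 + 4·3 + 10)/6 = 24/6 = 4; σ²_F = ((10−2)/6)² = 1.778
te_G = (1 + 4·2 + 9)/6 = 18/6 = 3; σ²_G = ((9−1)/6)² = 1.778
te_H = (4 + 4·9 + 14)/6 = 54/6 = 9; σ²_H = ((14−4)/6)² = 2.778

Forward pass:
ES_A = 0; EF_A = 5
ES_B = 0; EF_B = 4
ES_C = max(EF_A=5, EF_B=4) = 5; EF_C = 5+15 = 20
ES_D = 4; EF_D = 4+8 = 12
ES_E = 5; EF_E = 5+12 = 17
ES_F = 17; EF_F = 17+4 = 21
ES_G = 20; EF_G = 20+3 = 23
ES_H = max(EF_B=4, EF_D=12, EF_E=17, EF_F=21, EF_G=23) = 23; EF_H = 23+9 = 32
Expected project duration μ = 32 days. Critical path: A → C → G → H.

Variance along critical path = 4.000 + 2.778 + 1.778 + 2.778 = 11.333; σ = √11.333 = 3.367 days.
Z = (34 − 32) / 3.367 = 0.594
P(T ≤ 34) = Φ(0.594) ≈ 0.724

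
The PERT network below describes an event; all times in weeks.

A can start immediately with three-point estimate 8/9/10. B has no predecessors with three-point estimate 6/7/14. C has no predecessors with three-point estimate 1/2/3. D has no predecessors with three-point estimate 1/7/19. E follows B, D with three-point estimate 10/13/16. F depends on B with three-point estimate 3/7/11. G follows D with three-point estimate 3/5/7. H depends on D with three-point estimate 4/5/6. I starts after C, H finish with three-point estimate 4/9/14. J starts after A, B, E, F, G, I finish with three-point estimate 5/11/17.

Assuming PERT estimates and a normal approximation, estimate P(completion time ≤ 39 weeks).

te_A = (8 + 4·9 + 10)/6 = 54/6 = 9; σ²_A = ((10−8)/6)² = 0.111
te_B = (6 + 4·7 + 14)/6 = 48/6 = 8; σ²_B = ((14−6)/6)² = 1.778
te_C = (1 + 4·2 + 3)/6 = 12/6 = 2; σ²_C = ((3−1)/6)² = 0.111
te_D = (1 + 4·7 + 19)/6 = 48/6 = 8; σ²_D = ((19−1)/6)² = 9.000
te_E = (10 + 4·13 + 16)/6 = 78/6 = 13; σ²_E = ((16−10)/6)² = 1.000
te_F = (3 + 4·7 + 11)/6 = 42/6 = 7; σ²_F = ((11−3)/6)² = 1.778
te_G = (3 + 4·5 + 7)/6 = 30/6 = 5; σ²_G = ((7−3)/6)² = 0.444
te_H = (4 + 4·5 + 6)/6 = 30/6 = 5; σ²_H = ((6−4)/6)² = 0.111
te_I = (4 + 4·9 + 14)/6 = 54/6 = 9; σ²_I = ((14−4)/6)² = 2.778
te_J = (5 + 4·11 + 17)/6 = 66/6 = 11; σ²_J = ((17−5)/6)² = 4.000

Forward pass:
ES_A = 0; EF_A = 9
ES_B = 0; EF_B = 8
ES_C = 0; EF_C = 2
ES_D = 0; EF_D = 8
ES_E = max(EF_B=8, EF_D=8) = 8; EF_E = 8+13 = 21
ES_F = 8; EF_F = 8+7 = 15
ES_G = 8; EF_G = 8+5 = 13
ES_H = 8; EF_H = 8+5 = 13
ES_I = max(EF_C=2, EF_H=13) = 13; EF_I = 13+9 = 22
ES_J = max(EF_A=9, EF_B=8, EF_E=21, EF_F=15, EF_G=13, EF_I=22) = 22; EF_J = 22+11 = 33
Expected project duration μ = 33 weeks. Critical path: D → H → I → J.

Variance along critical path = 9.000 + 0.111 + 2.778 + 4.000 = 15.889; σ = √15.889 = 3.986 weeks.
Z = (39 − 33) / 3.986 = 1.505
P(T ≤ 39) = Φ(1.505) ≈ 0.934

0.934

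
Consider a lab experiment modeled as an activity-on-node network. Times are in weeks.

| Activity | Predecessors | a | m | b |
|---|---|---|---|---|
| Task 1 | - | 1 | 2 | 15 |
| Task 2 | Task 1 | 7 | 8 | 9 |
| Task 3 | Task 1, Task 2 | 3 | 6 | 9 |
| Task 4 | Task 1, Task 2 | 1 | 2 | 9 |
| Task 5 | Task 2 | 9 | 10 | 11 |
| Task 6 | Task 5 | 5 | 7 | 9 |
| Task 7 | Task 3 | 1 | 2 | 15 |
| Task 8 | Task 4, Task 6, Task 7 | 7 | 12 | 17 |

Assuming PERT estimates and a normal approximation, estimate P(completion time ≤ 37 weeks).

te_Task 1 = (1 + 4·2 + 15)/6 = 24/6 = 4; σ²_Task 1 = ((15−1)/6)² = 5.444
te_Task 2 = (7 + 4·8 + 9)/6 = 48/6 = 8; σ²_Task 2 = ((9−7)/6)² = 0.111
te_Task 3 = (3 + 4·6 + 9)/6 = 36/6 = 6; σ²_Task 3 = ((9−3)/6)² = 1.000
te_Task 4 = (1 + 4·2 + 9)/6 = 18/6 = 3; σ²_Task 4 = ((9−1)/6)² = 1.778
te_Task 5 = (9 + 4·10 + 11)/6 = 60/6 = 10; σ²_Task 5 = ((11−9)/6)² = 0.111
te_Task 6 = (5 + 4·7 + 9)/6 = 42/6 = 7; σ²_Task 6 = ((9−5)/6)² = 0.444
te_Task 7 = (1 + 4·2 + 15)/6 = 24/6 = 4; σ²_Task 7 = ((15−1)/6)² = 5.444
te_Task 8 = (7 + 4·12 + 17)/6 = 72/6 = 12; σ²_Task 8 = ((17−7)/6)² = 2.778

Forward pass:
ES_Task 1 = 0; EF_Task 1 = 4
ES_Task 2 = 4; EF_Task 2 = 4+8 = 12
ES_Task 3 = max(EF_Task 1=4, EF_Task 2=12) = 12; EF_Task 3 = 12+6 = 18
ES_Task 4 = max(EF_Task 1=4, EF_Task 2=12) = 12; EF_Task 4 = 12+3 = 15
ES_Task 5 = 12; EF_Task 5 = 12+10 = 22
ES_Task 6 = 22; EF_Task 6 = 22+7 = 29
ES_Task 7 = 18; EF_Task 7 = 18+4 = 22
ES_Task 8 = max(EF_Task 4=15, EF_Task 6=29, EF_Task 7=22) = 29; EF_Task 8 = 29+12 = 41
Expected project duration μ = 41 weeks. Critical path: Task 1 → Task 2 → Task 5 → Task 6 → Task 8.

Variance along critical path = 5.444 + 0.111 + 0.111 + 0.444 + 2.778 = 8.889; σ = √8.889 = 2.981 weeks.
Z = (37 − 41) / 2.981 = -1.342
P(T ≤ 37) = Φ(-1.342) ≈ 0.090

0.090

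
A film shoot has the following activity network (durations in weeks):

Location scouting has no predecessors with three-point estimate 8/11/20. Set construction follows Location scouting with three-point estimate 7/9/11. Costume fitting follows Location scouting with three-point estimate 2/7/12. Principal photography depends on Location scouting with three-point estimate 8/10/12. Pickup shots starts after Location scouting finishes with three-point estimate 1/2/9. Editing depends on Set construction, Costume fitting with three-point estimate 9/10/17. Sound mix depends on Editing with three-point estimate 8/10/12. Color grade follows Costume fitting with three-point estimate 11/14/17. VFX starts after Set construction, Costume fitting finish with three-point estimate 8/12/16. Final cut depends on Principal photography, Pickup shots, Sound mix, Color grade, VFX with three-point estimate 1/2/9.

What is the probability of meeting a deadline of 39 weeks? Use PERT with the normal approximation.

0.019

te_Location scouting = (8 + 4·11 + 20)/6 = 72/6 = 12; σ²_Location scouting = ((20−8)/6)² = 4.000
te_Set construction = (7 + 4·9 + 11)/6 = 54/6 = 9; σ²_Set construction = ((11−7)/6)² = 0.444
te_Costume fitting = (2 + 4·7 + 12)/6 = 42/6 = 7; σ²_Costume fitting = ((12−2)/6)² = 2.778
te_Principal photography = (8 + 4·10 + 12)/6 = 60/6 = 10; σ²_Principal photography = ((12−8)/6)² = 0.444
te_Pickup shots = (1 + 4·2 + 9)/6 = 18/6 = 3; σ²_Pickup shots = ((9−1)/6)² = 1.778
te_Editing = (9 + 4·10 + 17)/6 = 66/6 = 11; σ²_Editing = ((17−9)/6)² = 1.778
te_Sound mix = (8 + 4·10 + 12)/6 = 60/6 = 10; σ²_Sound mix = ((12−8)/6)² = 0.444
te_Color grade = (11 + 4·14 + 17)/6 = 84/6 = 14; σ²_Color grade = ((17−11)/6)² = 1.000
te_VFX = (8 + 4·12 + 16)/6 = 72/6 = 12; σ²_VFX = ((16−8)/6)² = 1.778
te_Final cut = (1 + 4·2 + 9)/6 = 18/6 = 3; σ²_Final cut = ((9−1)/6)² = 1.778

Forward pass:
ES_Location scouting = 0; EF_Location scouting = 12
ES_Set construction = 12; EF_Set construction = 12+9 = 21
ES_Costume fitting = 12; EF_Costume fitting = 12+7 = 19
ES_Principal photography = 12; EF_Principal photography = 12+10 = 22
ES_Pickup shots = 12; EF_Pickup shots = 12+3 = 15
ES_Editing = max(EF_Set construction=21, EF_Costume fitting=19) = 21; EF_Editing = 21+11 = 32
ES_Sound mix = 32; EF_Sound mix = 32+10 = 42
ES_Color grade = 19; EF_Color grade = 19+14 = 33
ES_VFX = max(EF_Set construction=21, EF_Costume fitting=19) = 21; EF_VFX = 21+12 = 33
ES_Final cut = max(EF_Principal photography=22, EF_Pickup shots=15, EF_Sound mix=42, EF_Color grade=33, EF_VFX=33) = 42; EF_Final cut = 42+3 = 45
Expected project duration μ = 45 weeks. Critical path: Location scouting → Set construction → Editing → Sound mix → Final cut.

Variance along critical path = 4.000 + 0.444 + 1.778 + 0.444 + 1.778 = 8.444; σ = √8.444 = 2.906 weeks.
Z = (39 − 45) / 2.906 = -2.065
P(T ≤ 39) = Φ(-2.065) ≈ 0.019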